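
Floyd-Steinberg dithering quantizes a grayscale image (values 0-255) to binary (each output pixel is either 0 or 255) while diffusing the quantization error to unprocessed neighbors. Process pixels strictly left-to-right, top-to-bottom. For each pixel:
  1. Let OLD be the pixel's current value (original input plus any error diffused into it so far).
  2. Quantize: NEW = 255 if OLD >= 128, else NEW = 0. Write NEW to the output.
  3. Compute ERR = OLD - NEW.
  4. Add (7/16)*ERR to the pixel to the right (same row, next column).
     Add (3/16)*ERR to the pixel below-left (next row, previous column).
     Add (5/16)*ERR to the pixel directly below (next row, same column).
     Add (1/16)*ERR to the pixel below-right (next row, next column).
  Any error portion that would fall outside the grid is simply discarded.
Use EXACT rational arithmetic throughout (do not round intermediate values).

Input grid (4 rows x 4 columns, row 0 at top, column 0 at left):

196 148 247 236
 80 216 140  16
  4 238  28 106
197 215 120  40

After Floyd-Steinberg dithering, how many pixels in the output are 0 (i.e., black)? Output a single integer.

Answer: 8

Derivation:
(0,0): OLD=196 → NEW=255, ERR=-59
(0,1): OLD=1955/16 → NEW=0, ERR=1955/16
(0,2): OLD=76917/256 → NEW=255, ERR=11637/256
(0,3): OLD=1048115/4096 → NEW=255, ERR=3635/4096
(1,0): OLD=21625/256 → NEW=0, ERR=21625/256
(1,1): OLD=606159/2048 → NEW=255, ERR=83919/2048
(1,2): OLD=11792251/65536 → NEW=255, ERR=-4919429/65536
(1,3): OLD=-14388915/1048576 → NEW=0, ERR=-14388915/1048576
(2,0): OLD=1247829/32768 → NEW=0, ERR=1247829/32768
(2,1): OLD=271235447/1048576 → NEW=255, ERR=3848567/1048576
(2,2): OLD=12868435/2097152 → NEW=0, ERR=12868435/2097152
(2,3): OLD=3345537959/33554432 → NEW=0, ERR=3345537959/33554432
(3,0): OLD=3516309893/16777216 → NEW=255, ERR=-761880187/16777216
(3,1): OLD=53636077979/268435456 → NEW=255, ERR=-14814963301/268435456
(3,2): OLD=501205274981/4294967296 → NEW=0, ERR=501205274981/4294967296
(3,3): OLD=8424714842947/68719476736 → NEW=0, ERR=8424714842947/68719476736
Output grid:
  Row 0: #.##  (1 black, running=1)
  Row 1: .##.  (2 black, running=3)
  Row 2: .#..  (3 black, running=6)
  Row 3: ##..  (2 black, running=8)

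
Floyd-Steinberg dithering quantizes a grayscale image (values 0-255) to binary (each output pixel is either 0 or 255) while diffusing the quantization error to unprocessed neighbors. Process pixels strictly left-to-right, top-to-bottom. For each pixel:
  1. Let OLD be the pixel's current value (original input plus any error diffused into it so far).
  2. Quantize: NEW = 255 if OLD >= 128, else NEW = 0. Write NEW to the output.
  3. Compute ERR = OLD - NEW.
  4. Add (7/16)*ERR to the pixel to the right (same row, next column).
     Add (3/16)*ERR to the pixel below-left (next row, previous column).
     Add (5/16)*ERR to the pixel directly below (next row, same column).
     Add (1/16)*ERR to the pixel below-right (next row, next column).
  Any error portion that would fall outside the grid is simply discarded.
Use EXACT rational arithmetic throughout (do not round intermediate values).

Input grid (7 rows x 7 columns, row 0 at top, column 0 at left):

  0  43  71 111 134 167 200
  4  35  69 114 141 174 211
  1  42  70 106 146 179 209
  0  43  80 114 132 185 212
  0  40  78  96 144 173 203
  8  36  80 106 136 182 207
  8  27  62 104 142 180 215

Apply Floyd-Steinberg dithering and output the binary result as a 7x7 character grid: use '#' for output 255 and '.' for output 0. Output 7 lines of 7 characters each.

(0,0): OLD=0 → NEW=0, ERR=0
(0,1): OLD=43 → NEW=0, ERR=43
(0,2): OLD=1437/16 → NEW=0, ERR=1437/16
(0,3): OLD=38475/256 → NEW=255, ERR=-26805/256
(0,4): OLD=361229/4096 → NEW=0, ERR=361229/4096
(0,5): OLD=13473115/65536 → NEW=255, ERR=-3238565/65536
(0,6): OLD=187045245/1048576 → NEW=255, ERR=-80341635/1048576
(1,0): OLD=193/16 → NEW=0, ERR=193/16
(1,1): OLD=9031/128 → NEW=0, ERR=9031/128
(1,2): OLD=454611/4096 → NEW=0, ERR=454611/4096
(1,3): OLD=2490135/16384 → NEW=255, ERR=-1687785/16384
(1,4): OLD=112911781/1048576 → NEW=0, ERR=112911781/1048576
(1,5): OLD=1650991285/8388608 → NEW=255, ERR=-488103755/8388608
(1,6): OLD=21275012603/134217728 → NEW=255, ERR=-12950508037/134217728
(2,0): OLD=36861/2048 → NEW=0, ERR=36861/2048
(2,1): OLD=6126767/65536 → NEW=0, ERR=6126767/65536
(2,2): OLD=137027021/1048576 → NEW=255, ERR=-130359859/1048576
(2,3): OLD=390445221/8388608 → NEW=0, ERR=390445221/8388608
(2,4): OLD=12258459445/67108864 → NEW=255, ERR=-4854300875/67108864
(2,5): OLD=252992244199/2147483648 → NEW=0, ERR=252992244199/2147483648
(2,6): OLD=7791135824065/34359738368 → NEW=255, ERR=-970597459775/34359738368
(3,0): OLD=24278061/1048576 → NEW=0, ERR=24278061/1048576
(3,1): OLD=504650665/8388608 → NEW=0, ERR=504650665/8388608
(3,2): OLD=5505570187/67108864 → NEW=0, ERR=5505570187/67108864
(3,3): OLD=38414358621/268435456 → NEW=255, ERR=-30036682659/268435456
(3,4): OLD=2935673804845/34359738368 → NEW=0, ERR=2935673804845/34359738368
(3,5): OLD=68548363655895/274877906944 → NEW=255, ERR=-1545502614825/274877906944
(3,6): OLD=915126450916745/4398046511104 → NEW=255, ERR=-206375409414775/4398046511104
(4,0): OLD=2485074435/134217728 → NEW=0, ERR=2485074435/134217728
(4,1): OLD=179807933095/2147483648 → NEW=0, ERR=179807933095/2147483648
(4,2): OLD=4227916540713/34359738368 → NEW=0, ERR=4227916540713/34359738368
(4,3): OLD=37387185183379/274877906944 → NEW=255, ERR=-32706681087341/274877906944
(4,4): OLD=243202405647049/2199023255552 → NEW=0, ERR=243202405647049/2199023255552
(4,5): OLD=15211626231384393/70368744177664 → NEW=255, ERR=-2732403533919927/70368744177664
(4,6): OLD=192525174929035983/1125899906842624 → NEW=255, ERR=-94579301315833137/1125899906842624
(5,0): OLD=1013107661029/34359738368 → NEW=0, ERR=1013107661029/34359738368
(5,1): OLD=27293763126135/274877906944 → NEW=0, ERR=27293763126135/274877906944
(5,2): OLD=318456048286961/2199023255552 → NEW=255, ERR=-242294881878799/2199023255552
(5,3): OLD=862702950158869/17592186044416 → NEW=0, ERR=862702950158869/17592186044416
(5,4): OLD=199620333878453959/1125899906842624 → NEW=255, ERR=-87484142366415161/1125899906842624
(5,5): OLD=1144210488595505239/9007199254740992 → NEW=0, ERR=1144210488595505239/9007199254740992
(5,6): OLD=33708397646895626041/144115188075855872 → NEW=255, ERR=-3040975312447621319/144115188075855872
(6,0): OLD=157589967908397/4398046511104 → NEW=0, ERR=157589967908397/4398046511104
(6,1): OLD=3862495407585425/70368744177664 → NEW=0, ERR=3862495407585425/70368744177664
(6,2): OLD=75415719738929811/1125899906842624 → NEW=0, ERR=75415719738929811/1125899906842624
(6,3): OLD=1145482510294141261/9007199254740992 → NEW=0, ERR=1145482510294141261/9007199254740992
(6,4): OLD=3607212995055221607/18014398509481984 → NEW=255, ERR=-986458624862684313/18014398509481984
(6,5): OLD=431026001593551004387/2305843009213693952 → NEW=255, ERR=-156963965755940953373/2305843009213693952
(6,6): OLD=6882992051488160156933/36893488147419103232 → NEW=255, ERR=-2524847426103711167227/36893488147419103232
Row 0: ...#.##
Row 1: ...#.##
Row 2: ..#.#.#
Row 3: ...#.##
Row 4: ...#.##
Row 5: ..#.#.#
Row 6: ....###

Answer: ...#.##
...#.##
..#.#.#
...#.##
...#.##
..#.#.#
....###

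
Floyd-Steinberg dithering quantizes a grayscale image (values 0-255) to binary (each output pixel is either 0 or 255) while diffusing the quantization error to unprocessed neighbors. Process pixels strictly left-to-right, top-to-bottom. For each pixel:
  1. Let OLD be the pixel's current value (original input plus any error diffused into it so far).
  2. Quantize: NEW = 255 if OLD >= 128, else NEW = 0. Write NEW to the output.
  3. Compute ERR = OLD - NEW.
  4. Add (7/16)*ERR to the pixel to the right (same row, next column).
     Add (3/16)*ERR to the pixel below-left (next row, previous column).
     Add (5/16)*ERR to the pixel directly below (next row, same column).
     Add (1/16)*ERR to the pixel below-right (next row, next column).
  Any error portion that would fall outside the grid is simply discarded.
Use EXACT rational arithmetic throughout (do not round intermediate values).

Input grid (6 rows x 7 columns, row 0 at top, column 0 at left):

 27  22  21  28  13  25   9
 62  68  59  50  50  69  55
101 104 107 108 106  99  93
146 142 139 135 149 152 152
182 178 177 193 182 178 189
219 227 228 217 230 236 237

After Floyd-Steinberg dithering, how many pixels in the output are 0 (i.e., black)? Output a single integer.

(0,0): OLD=27 → NEW=0, ERR=27
(0,1): OLD=541/16 → NEW=0, ERR=541/16
(0,2): OLD=9163/256 → NEW=0, ERR=9163/256
(0,3): OLD=178829/4096 → NEW=0, ERR=178829/4096
(0,4): OLD=2103771/65536 → NEW=0, ERR=2103771/65536
(0,5): OLD=40940797/1048576 → NEW=0, ERR=40940797/1048576
(0,6): OLD=437580523/16777216 → NEW=0, ERR=437580523/16777216
(1,0): OLD=19655/256 → NEW=0, ERR=19655/256
(1,1): OLD=246897/2048 → NEW=0, ERR=246897/2048
(1,2): OLD=8731205/65536 → NEW=255, ERR=-7980475/65536
(1,3): OLD=4882209/262144 → NEW=0, ERR=4882209/262144
(1,4): OLD=1312466947/16777216 → NEW=0, ERR=1312466947/16777216
(1,5): OLD=16417942899/134217728 → NEW=0, ERR=16417942899/134217728
(1,6): OLD=255780843869/2147483648 → NEW=0, ERR=255780843869/2147483648
(2,0): OLD=4836459/32768 → NEW=255, ERR=-3519381/32768
(2,1): OLD=80374345/1048576 → NEW=0, ERR=80374345/1048576
(2,2): OLD=1904342299/16777216 → NEW=0, ERR=1904342299/16777216
(2,3): OLD=22889065731/134217728 → NEW=255, ERR=-11336454909/134217728
(2,4): OLD=126265139955/1073741824 → NEW=0, ERR=126265139955/1073741824
(2,5): OLD=7418099790545/34359738368 → NEW=255, ERR=-1343633493295/34359738368
(2,6): OLD=66387317130183/549755813888 → NEW=0, ERR=66387317130183/549755813888
(3,0): OLD=2127495611/16777216 → NEW=0, ERR=2127495611/16777216
(3,1): OLD=31675677727/134217728 → NEW=255, ERR=-2549842913/134217728
(3,2): OLD=166551785037/1073741824 → NEW=255, ERR=-107252380083/1073741824
(3,3): OLD=403932702475/4294967296 → NEW=0, ERR=403932702475/4294967296
(3,4): OLD=117803237064123/549755813888 → NEW=255, ERR=-22384495477317/549755813888
(3,5): OLD=668316847309153/4398046511104 → NEW=255, ERR=-453185013022367/4398046511104
(3,6): OLD=10007261621913919/70368744177664 → NEW=255, ERR=-7936768143390401/70368744177664
(4,0): OLD=468292319637/2147483648 → NEW=255, ERR=-79316010603/2147483648
(4,1): OLD=4985639079953/34359738368 → NEW=255, ERR=-3776094203887/34359738368
(4,2): OLD=62755363891359/549755813888 → NEW=0, ERR=62755363891359/549755813888
(4,3): OLD=1136691862537605/4398046511104 → NEW=255, ERR=15190002206085/4398046511104
(4,4): OLD=5536066842476031/35184372088832 → NEW=255, ERR=-3435948040176129/35184372088832
(4,5): OLD=89376589962464127/1125899906842624 → NEW=0, ERR=89376589962464127/1125899906842624
(4,6): OLD=3279400633224385833/18014398509481984 → NEW=255, ERR=-1314270986693520087/18014398509481984
(5,0): OLD=102722959781571/549755813888 → NEW=255, ERR=-37464772759869/549755813888
(5,1): OLD=800166681685441/4398046511104 → NEW=255, ERR=-321335178646079/4398046511104
(5,2): OLD=7933585963079959/35184372088832 → NEW=255, ERR=-1038428919572201/35184372088832
(5,3): OLD=54603618356090643/281474976710656 → NEW=255, ERR=-17172500705126637/281474976710656
(5,4): OLD=3384748361461279985/18014398509481984 → NEW=255, ERR=-1208923258456625935/18014398509481984
(5,5): OLD=30504007401476990945/144115188075855872 → NEW=255, ERR=-6245365557866256415/144115188075855872
(5,6): OLD=461636598326036276495/2305843009213693952 → NEW=255, ERR=-126353369023455681265/2305843009213693952
Output grid:
  Row 0: .......  (7 black, running=7)
  Row 1: ..#....  (6 black, running=13)
  Row 2: #..#.#.  (4 black, running=17)
  Row 3: .##.###  (2 black, running=19)
  Row 4: ##.##.#  (2 black, running=21)
  Row 5: #######  (0 black, running=21)

Answer: 21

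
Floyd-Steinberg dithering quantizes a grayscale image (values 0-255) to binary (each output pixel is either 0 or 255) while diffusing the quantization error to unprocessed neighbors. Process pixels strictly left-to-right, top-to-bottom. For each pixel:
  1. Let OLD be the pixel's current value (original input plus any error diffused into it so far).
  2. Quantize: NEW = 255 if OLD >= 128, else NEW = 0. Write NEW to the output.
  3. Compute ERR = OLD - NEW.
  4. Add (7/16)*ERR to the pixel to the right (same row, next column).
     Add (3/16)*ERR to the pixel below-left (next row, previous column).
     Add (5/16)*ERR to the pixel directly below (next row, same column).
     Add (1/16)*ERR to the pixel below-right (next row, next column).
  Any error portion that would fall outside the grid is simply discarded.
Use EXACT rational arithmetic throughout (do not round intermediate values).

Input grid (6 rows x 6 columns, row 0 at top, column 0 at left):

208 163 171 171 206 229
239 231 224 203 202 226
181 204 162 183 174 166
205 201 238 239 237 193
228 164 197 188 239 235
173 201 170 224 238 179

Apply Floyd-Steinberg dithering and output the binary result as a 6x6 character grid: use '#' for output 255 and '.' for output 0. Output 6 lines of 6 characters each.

(0,0): OLD=208 → NEW=255, ERR=-47
(0,1): OLD=2279/16 → NEW=255, ERR=-1801/16
(0,2): OLD=31169/256 → NEW=0, ERR=31169/256
(0,3): OLD=918599/4096 → NEW=255, ERR=-125881/4096
(0,4): OLD=12619249/65536 → NEW=255, ERR=-4092431/65536
(0,5): OLD=211476887/1048576 → NEW=255, ERR=-55909993/1048576
(1,0): OLD=52021/256 → NEW=255, ERR=-13259/256
(1,1): OLD=395379/2048 → NEW=255, ERR=-126861/2048
(1,2): OLD=14558831/65536 → NEW=255, ERR=-2152849/65536
(1,3): OLD=45855619/262144 → NEW=255, ERR=-20991101/262144
(1,4): OLD=2273896809/16777216 → NEW=255, ERR=-2004293271/16777216
(1,5): OLD=41115898383/268435456 → NEW=255, ERR=-27335142897/268435456
(2,0): OLD=5020065/32768 → NEW=255, ERR=-3335775/32768
(2,1): OLD=137058043/1048576 → NEW=255, ERR=-130328837/1048576
(2,2): OLD=1316533169/16777216 → NEW=0, ERR=1316533169/16777216
(2,3): OLD=22529129577/134217728 → NEW=255, ERR=-11696391063/134217728
(2,4): OLD=319731056827/4294967296 → NEW=0, ERR=319731056827/4294967296
(2,5): OLD=10945640026829/68719476736 → NEW=255, ERR=-6577826540851/68719476736
(3,0): OLD=2514618769/16777216 → NEW=255, ERR=-1763571311/16777216
(3,1): OLD=16712951613/134217728 → NEW=0, ERR=16712951613/134217728
(3,2): OLD=314490915975/1073741824 → NEW=255, ERR=40686750855/1073741824
(3,3): OLD=16987987055509/68719476736 → NEW=255, ERR=-535479512171/68719476736
(3,4): OLD=128346175948533/549755813888 → NEW=255, ERR=-11841556592907/549755813888
(3,5): OLD=1392567570775611/8796093022208 → NEW=255, ERR=-850436149887429/8796093022208
(4,0): OLD=469222274143/2147483648 → NEW=255, ERR=-78386056097/2147483648
(4,1): OLD=6441714206035/34359738368 → NEW=255, ERR=-2320019077805/34359738368
(4,2): OLD=204093876545545/1099511627776 → NEW=255, ERR=-76281588537335/1099511627776
(4,3): OLD=2701135388933261/17592186044416 → NEW=255, ERR=-1784872052392819/17592186044416
(4,4): OLD=47644066357791581/281474976710656 → NEW=255, ERR=-24132052703425699/281474976710656
(4,5): OLD=747288882550529643/4503599627370496 → NEW=255, ERR=-401129022428946837/4503599627370496
(5,0): OLD=81876814081449/549755813888 → NEW=255, ERR=-58310918459991/549755813888
(5,1): OLD=2079495057705273/17592186044416 → NEW=0, ERR=2079495057705273/17592186044416
(5,2): OLD=24881109218373507/140737488355328 → NEW=255, ERR=-11006950312235133/140737488355328
(5,3): OLD=619995003192438865/4503599627370496 → NEW=255, ERR=-528422901787037615/4503599627370496
(5,4): OLD=1232483567443015921/9007199254740992 → NEW=255, ERR=-1064352242515937039/9007199254740992
(5,5): OLD=13562637057167551077/144115188075855872 → NEW=0, ERR=13562637057167551077/144115188075855872
Row 0: ##.###
Row 1: ######
Row 2: ##.#.#
Row 3: #.####
Row 4: ######
Row 5: #.###.

Answer: ##.###
######
##.#.#
#.####
######
#.###.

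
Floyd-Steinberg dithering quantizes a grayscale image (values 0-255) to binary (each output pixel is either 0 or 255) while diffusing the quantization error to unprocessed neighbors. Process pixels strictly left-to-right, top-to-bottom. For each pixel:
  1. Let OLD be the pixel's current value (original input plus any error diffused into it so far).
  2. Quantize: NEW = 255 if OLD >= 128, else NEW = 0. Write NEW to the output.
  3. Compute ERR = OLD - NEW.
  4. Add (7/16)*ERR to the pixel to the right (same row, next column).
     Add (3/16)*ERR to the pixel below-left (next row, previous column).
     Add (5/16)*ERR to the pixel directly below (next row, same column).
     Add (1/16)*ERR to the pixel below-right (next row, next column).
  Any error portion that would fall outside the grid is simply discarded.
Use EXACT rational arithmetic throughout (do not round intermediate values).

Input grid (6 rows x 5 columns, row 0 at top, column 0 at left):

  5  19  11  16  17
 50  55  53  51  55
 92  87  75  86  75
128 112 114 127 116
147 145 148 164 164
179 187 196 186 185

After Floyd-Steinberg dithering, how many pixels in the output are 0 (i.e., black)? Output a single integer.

(0,0): OLD=5 → NEW=0, ERR=5
(0,1): OLD=339/16 → NEW=0, ERR=339/16
(0,2): OLD=5189/256 → NEW=0, ERR=5189/256
(0,3): OLD=101859/4096 → NEW=0, ERR=101859/4096
(0,4): OLD=1827125/65536 → NEW=0, ERR=1827125/65536
(1,0): OLD=14217/256 → NEW=0, ERR=14217/256
(1,1): OLD=184383/2048 → NEW=0, ERR=184383/2048
(1,2): OLD=6862251/65536 → NEW=0, ERR=6862251/65536
(1,3): OLD=29117903/262144 → NEW=0, ERR=29117903/262144
(1,4): OLD=477573517/4194304 → NEW=0, ERR=477573517/4194304
(2,0): OLD=4136485/32768 → NEW=0, ERR=4136485/32768
(2,1): OLD=202864487/1048576 → NEW=255, ERR=-64522393/1048576
(2,2): OLD=1799433461/16777216 → NEW=0, ERR=1799433461/16777216
(2,3): OLD=52486830863/268435456 → NEW=255, ERR=-15964210417/268435456
(2,4): OLD=393013332393/4294967296 → NEW=0, ERR=393013332393/4294967296
(3,0): OLD=2615754069/16777216 → NEW=255, ERR=-1662436011/16777216
(3,1): OLD=10391054129/134217728 → NEW=0, ERR=10391054129/134217728
(3,2): OLD=714645342571/4294967296 → NEW=255, ERR=-380571317909/4294967296
(3,3): OLD=803241556243/8589934592 → NEW=0, ERR=803241556243/8589934592
(3,4): OLD=24984888087039/137438953472 → NEW=255, ERR=-10062045048321/137438953472
(4,0): OLD=280355818203/2147483648 → NEW=255, ERR=-267252512037/2147483648
(4,1): OLD=6318060046299/68719476736 → NEW=0, ERR=6318060046299/68719476736
(4,2): OLD=201106452866101/1099511627776 → NEW=255, ERR=-79269012216779/1099511627776
(4,3): OLD=2505394683217883/17592186044416 → NEW=255, ERR=-1980612758108197/17592186044416
(4,4): OLD=27502936750050429/281474976710656 → NEW=0, ERR=27502936750050429/281474976710656
(5,0): OLD=173006359584881/1099511627776 → NEW=255, ERR=-107369105497999/1099511627776
(5,1): OLD=1334479766355219/8796093022208 → NEW=255, ERR=-908523954307821/8796093022208
(5,2): OLD=31783824195164715/281474976710656 → NEW=0, ERR=31783824195164715/281474976710656
(5,3): OLD=240980805632766341/1125899906842624 → NEW=255, ERR=-46123670612102779/1125899906842624
(5,4): OLD=3433097548451531559/18014398509481984 → NEW=255, ERR=-1160574071466374361/18014398509481984
Output grid:
  Row 0: .....  (5 black, running=5)
  Row 1: .....  (5 black, running=10)
  Row 2: .#.#.  (3 black, running=13)
  Row 3: #.#.#  (2 black, running=15)
  Row 4: #.##.  (2 black, running=17)
  Row 5: ##.##  (1 black, running=18)

Answer: 18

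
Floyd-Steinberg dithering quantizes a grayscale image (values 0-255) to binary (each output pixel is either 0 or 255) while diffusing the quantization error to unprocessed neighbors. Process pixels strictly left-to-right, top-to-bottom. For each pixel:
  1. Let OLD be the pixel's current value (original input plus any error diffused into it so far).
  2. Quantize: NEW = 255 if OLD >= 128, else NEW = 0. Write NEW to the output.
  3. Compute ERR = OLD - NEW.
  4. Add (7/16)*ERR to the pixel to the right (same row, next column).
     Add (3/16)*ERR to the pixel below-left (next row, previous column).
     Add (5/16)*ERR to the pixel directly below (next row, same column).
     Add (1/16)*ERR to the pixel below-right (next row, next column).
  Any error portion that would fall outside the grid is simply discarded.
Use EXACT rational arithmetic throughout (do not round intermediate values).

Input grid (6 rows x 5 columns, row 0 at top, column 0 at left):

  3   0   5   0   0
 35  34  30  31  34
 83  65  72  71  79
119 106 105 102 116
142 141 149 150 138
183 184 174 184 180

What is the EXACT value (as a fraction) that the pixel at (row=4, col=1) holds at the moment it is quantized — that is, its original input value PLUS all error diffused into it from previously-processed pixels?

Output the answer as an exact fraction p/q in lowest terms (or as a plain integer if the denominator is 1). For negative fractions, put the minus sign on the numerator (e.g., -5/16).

(0,0): OLD=3 → NEW=0, ERR=3
(0,1): OLD=21/16 → NEW=0, ERR=21/16
(0,2): OLD=1427/256 → NEW=0, ERR=1427/256
(0,3): OLD=9989/4096 → NEW=0, ERR=9989/4096
(0,4): OLD=69923/65536 → NEW=0, ERR=69923/65536
(1,0): OLD=9263/256 → NEW=0, ERR=9263/256
(1,1): OLD=105417/2048 → NEW=0, ERR=105417/2048
(1,2): OLD=3591421/65536 → NEW=0, ERR=3591421/65536
(1,3): OLD=14755001/262144 → NEW=0, ERR=14755001/262144
(1,4): OLD=247929099/4194304 → NEW=0, ERR=247929099/4194304
(2,0): OLD=3406515/32768 → NEW=0, ERR=3406515/32768
(2,1): OLD=145860961/1048576 → NEW=255, ERR=-121525919/1048576
(2,2): OLD=875625315/16777216 → NEW=0, ERR=875625315/16777216
(2,3): OLD=33804447865/268435456 → NEW=0, ERR=33804447865/268435456
(2,4): OLD=670379984143/4294967296 → NEW=255, ERR=-424836676337/4294967296
(3,0): OLD=2176953347/16777216 → NEW=255, ERR=-2101236733/16777216
(3,1): OLD=4197219655/134217728 → NEW=0, ERR=4197219655/134217728
(3,2): OLD=650085374781/4294967296 → NEW=255, ERR=-445131285699/4294967296
(3,3): OLD=693434188501/8589934592 → NEW=0, ERR=693434188501/8589934592
(3,4): OLD=17630333490569/137438953472 → NEW=255, ERR=-17416599644791/137438953472
(4,0): OLD=233484867661/2147483648 → NEW=0, ERR=233484867661/2147483648
(4,1): OLD=11756479051085/68719476736 → NEW=255, ERR=-5766987516595/68719476736
Target (4,1): original=141, with diffused error = 11756479051085/68719476736

Answer: 11756479051085/68719476736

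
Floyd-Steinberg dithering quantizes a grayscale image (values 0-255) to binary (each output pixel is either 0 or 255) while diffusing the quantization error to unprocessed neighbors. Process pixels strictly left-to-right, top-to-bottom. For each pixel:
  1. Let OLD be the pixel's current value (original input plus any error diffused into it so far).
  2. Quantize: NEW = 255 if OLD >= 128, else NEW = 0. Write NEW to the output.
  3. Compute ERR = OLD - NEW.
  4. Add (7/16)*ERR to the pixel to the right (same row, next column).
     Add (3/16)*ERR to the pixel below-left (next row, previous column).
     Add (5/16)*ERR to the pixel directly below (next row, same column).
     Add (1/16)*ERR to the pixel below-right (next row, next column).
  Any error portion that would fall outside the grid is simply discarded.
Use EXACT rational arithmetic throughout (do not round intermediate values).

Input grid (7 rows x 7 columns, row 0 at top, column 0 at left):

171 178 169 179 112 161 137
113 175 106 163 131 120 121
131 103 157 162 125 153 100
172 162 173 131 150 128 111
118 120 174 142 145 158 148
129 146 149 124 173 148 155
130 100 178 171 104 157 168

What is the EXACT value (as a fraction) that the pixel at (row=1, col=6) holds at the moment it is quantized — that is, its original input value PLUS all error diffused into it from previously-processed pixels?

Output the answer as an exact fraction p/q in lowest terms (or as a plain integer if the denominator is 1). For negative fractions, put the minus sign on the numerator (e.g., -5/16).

Answer: 101883711769/536870912

Derivation:
(0,0): OLD=171 → NEW=255, ERR=-84
(0,1): OLD=565/4 → NEW=255, ERR=-455/4
(0,2): OLD=7631/64 → NEW=0, ERR=7631/64
(0,3): OLD=236713/1024 → NEW=255, ERR=-24407/1024
(0,4): OLD=1664159/16384 → NEW=0, ERR=1664159/16384
(0,5): OLD=53854297/262144 → NEW=255, ERR=-12992423/262144
(0,6): OLD=483672687/4194304 → NEW=0, ERR=483672687/4194304
(1,0): OLD=4187/64 → NEW=0, ERR=4187/64
(1,1): OLD=94813/512 → NEW=255, ERR=-35747/512
(1,2): OLD=1657025/16384 → NEW=0, ERR=1657025/16384
(1,3): OLD=14830525/65536 → NEW=255, ERR=-1881155/65536
(1,4): OLD=584688743/4194304 → NEW=255, ERR=-484858777/4194304
(1,5): OLD=2748350583/33554432 → NEW=0, ERR=2748350583/33554432
(1,6): OLD=101883711769/536870912 → NEW=255, ERR=-35018370791/536870912
Target (1,6): original=121, with diffused error = 101883711769/536870912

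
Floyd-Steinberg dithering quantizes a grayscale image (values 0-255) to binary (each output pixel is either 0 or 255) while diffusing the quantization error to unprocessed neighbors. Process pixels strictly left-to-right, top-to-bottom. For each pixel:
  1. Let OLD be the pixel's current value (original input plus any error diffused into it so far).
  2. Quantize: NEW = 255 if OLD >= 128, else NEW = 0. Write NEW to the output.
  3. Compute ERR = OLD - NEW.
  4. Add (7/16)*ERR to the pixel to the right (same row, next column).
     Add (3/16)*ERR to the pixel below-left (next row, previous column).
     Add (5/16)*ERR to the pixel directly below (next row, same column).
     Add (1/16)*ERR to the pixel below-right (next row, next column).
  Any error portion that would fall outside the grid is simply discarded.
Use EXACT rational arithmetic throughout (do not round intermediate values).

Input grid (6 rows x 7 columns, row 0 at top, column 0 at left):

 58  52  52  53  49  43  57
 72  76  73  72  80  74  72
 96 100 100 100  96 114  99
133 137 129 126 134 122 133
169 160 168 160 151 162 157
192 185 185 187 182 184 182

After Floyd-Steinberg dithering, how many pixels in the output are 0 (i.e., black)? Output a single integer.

(0,0): OLD=58 → NEW=0, ERR=58
(0,1): OLD=619/8 → NEW=0, ERR=619/8
(0,2): OLD=10989/128 → NEW=0, ERR=10989/128
(0,3): OLD=185467/2048 → NEW=0, ERR=185467/2048
(0,4): OLD=2903901/32768 → NEW=0, ERR=2903901/32768
(0,5): OLD=42871691/524288 → NEW=0, ERR=42871691/524288
(0,6): OLD=778252493/8388608 → NEW=0, ERR=778252493/8388608
(1,0): OLD=13393/128 → NEW=0, ERR=13393/128
(1,1): OLD=169655/1024 → NEW=255, ERR=-91465/1024
(1,2): OLD=2705539/32768 → NEW=0, ERR=2705539/32768
(1,3): OLD=20762439/131072 → NEW=255, ERR=-12660921/131072
(1,4): OLD=724989557/8388608 → NEW=0, ERR=724989557/8388608
(1,5): OLD=10757465093/67108864 → NEW=255, ERR=-6355295227/67108864
(1,6): OLD=69440020907/1073741824 → NEW=0, ERR=69440020907/1073741824
(2,0): OLD=1834189/16384 → NEW=0, ERR=1834189/16384
(2,1): OLD=75018271/524288 → NEW=255, ERR=-58675169/524288
(2,2): OLD=445816605/8388608 → NEW=0, ERR=445816605/8388608
(2,3): OLD=7679290485/67108864 → NEW=0, ERR=7679290485/67108864
(2,4): OLD=80142776773/536870912 → NEW=255, ERR=-56759305787/536870912
(2,5): OLD=956569913815/17179869184 → NEW=0, ERR=956569913815/17179869184
(2,6): OLD=37837148278609/274877906944 → NEW=255, ERR=-32256717992111/274877906944
(3,0): OLD=1233129597/8388608 → NEW=255, ERR=-905965443/8388608
(3,1): OLD=4814305849/67108864 → NEW=0, ERR=4814305849/67108864
(3,2): OLD=102786475131/536870912 → NEW=255, ERR=-34115607429/536870912
(3,3): OLD=252237117837/2147483648 → NEW=0, ERR=252237117837/2147483648
(3,4): OLD=46713037309053/274877906944 → NEW=255, ERR=-23380828961667/274877906944
(3,5): OLD=161795273094471/2199023255552 → NEW=0, ERR=161795273094471/2199023255552
(3,6): OLD=4644260628759833/35184372088832 → NEW=255, ERR=-4327754253892327/35184372088832
(4,0): OLD=159666668083/1073741824 → NEW=255, ERR=-114137497037/1073741824
(4,1): OLD=2014303836823/17179869184 → NEW=0, ERR=2014303836823/17179869184
(4,2): OLD=62107271161145/274877906944 → NEW=255, ERR=-7986595109575/274877906944
(4,3): OLD=360801676768323/2199023255552 → NEW=255, ERR=-199949253397437/2199023255552
(4,4): OLD=1860819440556697/17592186044416 → NEW=0, ERR=1860819440556697/17592186044416
(4,5): OLD=114216977600833625/562949953421312 → NEW=255, ERR=-29335260521600935/562949953421312
(4,6): OLD=903982708943927615/9007199254740992 → NEW=0, ERR=903982708943927615/9007199254740992
(5,0): OLD=49688469880757/274877906944 → NEW=255, ERR=-20405396389963/274877906944
(5,1): OLD=389383076100071/2199023255552 → NEW=255, ERR=-171367854065689/2199023255552
(5,2): OLD=2324026592256065/17592186044416 → NEW=255, ERR=-2161980849070015/17592186044416
(5,3): OLD=17287650400081189/140737488355328 → NEW=0, ERR=17287650400081189/140737488355328
(5,4): OLD=2281902795619658679/9007199254740992 → NEW=255, ERR=-14933014339294281/9007199254740992
(5,5): OLD=13865265172125578695/72057594037927936 → NEW=255, ERR=-4509421307546044985/72057594037927936
(5,6): OLD=210670159696616019657/1152921504606846976 → NEW=255, ERR=-83324823978129959223/1152921504606846976
Output grid:
  Row 0: .......  (7 black, running=7)
  Row 1: .#.#.#.  (4 black, running=11)
  Row 2: .#..#.#  (4 black, running=15)
  Row 3: #.#.#.#  (3 black, running=18)
  Row 4: #.##.#.  (3 black, running=21)
  Row 5: ###.###  (1 black, running=22)

Answer: 22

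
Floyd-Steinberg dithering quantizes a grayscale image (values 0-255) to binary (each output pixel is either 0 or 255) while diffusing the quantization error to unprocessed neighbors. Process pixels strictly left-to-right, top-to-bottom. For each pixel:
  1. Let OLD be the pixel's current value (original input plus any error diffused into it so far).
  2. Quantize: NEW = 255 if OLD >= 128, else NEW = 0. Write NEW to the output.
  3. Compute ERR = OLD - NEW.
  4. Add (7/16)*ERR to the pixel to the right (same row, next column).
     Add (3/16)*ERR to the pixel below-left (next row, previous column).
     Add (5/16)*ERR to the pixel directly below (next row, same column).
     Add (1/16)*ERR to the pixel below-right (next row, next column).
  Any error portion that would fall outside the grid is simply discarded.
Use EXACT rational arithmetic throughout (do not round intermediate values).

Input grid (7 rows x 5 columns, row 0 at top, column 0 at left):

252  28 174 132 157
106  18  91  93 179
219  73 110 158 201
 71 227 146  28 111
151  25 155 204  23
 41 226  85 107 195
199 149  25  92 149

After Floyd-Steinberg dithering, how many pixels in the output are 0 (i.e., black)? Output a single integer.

(0,0): OLD=252 → NEW=255, ERR=-3
(0,1): OLD=427/16 → NEW=0, ERR=427/16
(0,2): OLD=47533/256 → NEW=255, ERR=-17747/256
(0,3): OLD=416443/4096 → NEW=0, ERR=416443/4096
(0,4): OLD=13204253/65536 → NEW=255, ERR=-3507427/65536
(1,0): OLD=28177/256 → NEW=0, ERR=28177/256
(1,1): OLD=125559/2048 → NEW=0, ERR=125559/2048
(1,2): OLD=7660483/65536 → NEW=0, ERR=7660483/65536
(1,3): OLD=42347719/262144 → NEW=255, ERR=-24499001/262144
(1,4): OLD=535791221/4194304 → NEW=0, ERR=535791221/4194304
(2,0): OLD=8679949/32768 → NEW=255, ERR=324109/32768
(2,1): OLD=131367775/1048576 → NEW=0, ERR=131367775/1048576
(2,2): OLD=3148205021/16777216 → NEW=255, ERR=-1129985059/16777216
(2,3): OLD=35053804615/268435456 → NEW=255, ERR=-33397236665/268435456
(2,4): OLD=775873983537/4294967296 → NEW=255, ERR=-319342676943/4294967296
(3,0): OLD=1637143101/16777216 → NEW=0, ERR=1637143101/16777216
(3,1): OLD=39840130425/134217728 → NEW=255, ERR=5614609785/134217728
(3,2): OLD=548709397891/4294967296 → NEW=0, ERR=548709397891/4294967296
(3,3): OLD=230753499339/8589934592 → NEW=0, ERR=230753499339/8589934592
(3,4): OLD=12608859988055/137438953472 → NEW=0, ERR=12608859988055/137438953472
(4,0): OLD=406599584243/2147483648 → NEW=255, ERR=-141008745997/2147483648
(4,1): OLD=2707438867571/68719476736 → NEW=0, ERR=2707438867571/68719476736
(4,2): OLD=241685890403613/1099511627776 → NEW=255, ERR=-38689574679267/1099511627776
(4,3): OLD=3908743415456371/17592186044416 → NEW=255, ERR=-577264025869709/17592186044416
(4,4): OLD=10975329842258597/281474976710656 → NEW=0, ERR=10975329842258597/281474976710656
(5,0): OLD=30640893982009/1099511627776 → NEW=0, ERR=30640893982009/1099511627776
(5,1): OLD=2109325105664747/8796093022208 → NEW=255, ERR=-133678614998293/8796093022208
(5,2): OLD=17920018708577347/281474976710656 → NEW=0, ERR=17920018708577347/281474976710656
(5,3): OLD=146041406856997805/1125899906842624 → NEW=255, ERR=-141063069387871315/1125899906842624
(5,4): OLD=2707927922823398239/18014398509481984 → NEW=255, ERR=-1885743697094507681/18014398509481984
(6,0): OLD=28831360096995753/140737488355328 → NEW=255, ERR=-7056699433612887/140737488355328
(6,1): OLD=612458098993022951/4503599627370496 → NEW=255, ERR=-535959805986453529/4503599627370496
(6,2): OLD=-2277877577804370339/72057594037927936 → NEW=0, ERR=-2277877577804370339/72057594037927936
(6,3): OLD=26942053599342217279/1152921504606846976 → NEW=0, ERR=26942053599342217279/1152921504606846976
(6,4): OLD=2189272676054696027257/18446744073709551616 → NEW=0, ERR=2189272676054696027257/18446744073709551616
Output grid:
  Row 0: #.#.#  (2 black, running=2)
  Row 1: ...#.  (4 black, running=6)
  Row 2: #.###  (1 black, running=7)
  Row 3: .#...  (4 black, running=11)
  Row 4: #.##.  (2 black, running=13)
  Row 5: .#.##  (2 black, running=15)
  Row 6: ##...  (3 black, running=18)

Answer: 18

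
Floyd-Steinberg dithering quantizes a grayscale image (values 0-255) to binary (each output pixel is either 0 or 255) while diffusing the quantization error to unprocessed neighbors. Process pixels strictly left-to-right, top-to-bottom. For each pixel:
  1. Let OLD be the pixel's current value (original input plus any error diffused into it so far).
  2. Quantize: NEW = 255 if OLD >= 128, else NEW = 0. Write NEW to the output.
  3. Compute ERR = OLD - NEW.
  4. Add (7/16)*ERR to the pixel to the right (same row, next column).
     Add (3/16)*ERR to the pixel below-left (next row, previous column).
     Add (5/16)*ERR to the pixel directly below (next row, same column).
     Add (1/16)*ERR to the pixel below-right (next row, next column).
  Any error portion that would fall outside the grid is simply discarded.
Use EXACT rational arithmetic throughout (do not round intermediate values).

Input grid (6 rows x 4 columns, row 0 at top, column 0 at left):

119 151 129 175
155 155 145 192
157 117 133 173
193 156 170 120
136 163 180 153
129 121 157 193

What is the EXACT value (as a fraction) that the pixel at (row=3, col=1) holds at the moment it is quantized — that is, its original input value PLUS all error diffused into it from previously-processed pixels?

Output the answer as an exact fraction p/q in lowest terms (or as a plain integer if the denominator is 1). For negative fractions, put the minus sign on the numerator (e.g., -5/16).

(0,0): OLD=119 → NEW=0, ERR=119
(0,1): OLD=3249/16 → NEW=255, ERR=-831/16
(0,2): OLD=27207/256 → NEW=0, ERR=27207/256
(0,3): OLD=907249/4096 → NEW=255, ERR=-137231/4096
(1,0): OLD=46707/256 → NEW=255, ERR=-18573/256
(1,1): OLD=275237/2048 → NEW=255, ERR=-247003/2048
(1,2): OLD=7596809/65536 → NEW=0, ERR=7596809/65536
(1,3): OLD=250490767/1048576 → NEW=255, ERR=-16896113/1048576
(2,0): OLD=3660647/32768 → NEW=0, ERR=3660647/32768
(2,1): OLD=152447709/1048576 → NEW=255, ERR=-114939171/1048576
(2,2): OLD=232173297/2097152 → NEW=0, ERR=232173297/2097152
(2,3): OLD=7504266573/33554432 → NEW=255, ERR=-1052113587/33554432
(3,0): OLD=3478888695/16777216 → NEW=255, ERR=-799301385/16777216
(3,1): OLD=34532098153/268435456 → NEW=255, ERR=-33918943127/268435456
Target (3,1): original=156, with diffused error = 34532098153/268435456

Answer: 34532098153/268435456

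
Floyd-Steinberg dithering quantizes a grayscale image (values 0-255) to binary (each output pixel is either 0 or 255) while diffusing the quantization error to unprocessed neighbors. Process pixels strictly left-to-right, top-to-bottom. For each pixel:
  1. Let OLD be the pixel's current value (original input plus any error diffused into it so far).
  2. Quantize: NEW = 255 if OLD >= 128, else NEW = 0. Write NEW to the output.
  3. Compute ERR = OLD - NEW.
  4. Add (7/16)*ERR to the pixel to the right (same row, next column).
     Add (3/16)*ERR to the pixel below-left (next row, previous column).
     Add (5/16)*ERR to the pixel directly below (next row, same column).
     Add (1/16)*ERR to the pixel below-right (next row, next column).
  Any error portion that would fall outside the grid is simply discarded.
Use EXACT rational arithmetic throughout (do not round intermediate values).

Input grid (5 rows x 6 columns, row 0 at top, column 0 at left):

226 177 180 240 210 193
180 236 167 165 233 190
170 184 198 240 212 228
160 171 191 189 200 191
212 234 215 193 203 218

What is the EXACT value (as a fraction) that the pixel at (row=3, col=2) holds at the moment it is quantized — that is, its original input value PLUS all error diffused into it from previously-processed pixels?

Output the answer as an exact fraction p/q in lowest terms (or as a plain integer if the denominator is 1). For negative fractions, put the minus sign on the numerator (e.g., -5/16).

(0,0): OLD=226 → NEW=255, ERR=-29
(0,1): OLD=2629/16 → NEW=255, ERR=-1451/16
(0,2): OLD=35923/256 → NEW=255, ERR=-29357/256
(0,3): OLD=777541/4096 → NEW=255, ERR=-266939/4096
(0,4): OLD=11893987/65536 → NEW=255, ERR=-4817693/65536
(0,5): OLD=168651317/1048576 → NEW=255, ERR=-98735563/1048576
(1,0): OLD=39407/256 → NEW=255, ERR=-25873/256
(1,1): OLD=286985/2048 → NEW=255, ERR=-235255/2048
(1,2): OLD=4130109/65536 → NEW=0, ERR=4130109/65536
(1,3): OLD=39650553/262144 → NEW=255, ERR=-27196167/262144
(1,4): OLD=2397640139/16777216 → NEW=255, ERR=-1880549941/16777216
(1,5): OLD=28706712605/268435456 → NEW=0, ERR=28706712605/268435456
(2,0): OLD=3829875/32768 → NEW=0, ERR=3829875/32768
(2,1): OLD=214682273/1048576 → NEW=255, ERR=-52704607/1048576
(2,2): OLD=2836560675/16777216 → NEW=255, ERR=-1441629405/16777216
(2,3): OLD=20522994123/134217728 → NEW=255, ERR=-13702526517/134217728
(2,4): OLD=626524963041/4294967296 → NEW=255, ERR=-468691697439/4294967296
(2,5): OLD=14202315037239/68719476736 → NEW=255, ERR=-3321151530441/68719476736
(3,0): OLD=3139020739/16777216 → NEW=255, ERR=-1139169341/16777216
(3,1): OLD=15673958407/134217728 → NEW=0, ERR=15673958407/134217728
(3,2): OLD=207184070085/1073741824 → NEW=255, ERR=-66620095035/1073741824
Target (3,2): original=191, with diffused error = 207184070085/1073741824

Answer: 207184070085/1073741824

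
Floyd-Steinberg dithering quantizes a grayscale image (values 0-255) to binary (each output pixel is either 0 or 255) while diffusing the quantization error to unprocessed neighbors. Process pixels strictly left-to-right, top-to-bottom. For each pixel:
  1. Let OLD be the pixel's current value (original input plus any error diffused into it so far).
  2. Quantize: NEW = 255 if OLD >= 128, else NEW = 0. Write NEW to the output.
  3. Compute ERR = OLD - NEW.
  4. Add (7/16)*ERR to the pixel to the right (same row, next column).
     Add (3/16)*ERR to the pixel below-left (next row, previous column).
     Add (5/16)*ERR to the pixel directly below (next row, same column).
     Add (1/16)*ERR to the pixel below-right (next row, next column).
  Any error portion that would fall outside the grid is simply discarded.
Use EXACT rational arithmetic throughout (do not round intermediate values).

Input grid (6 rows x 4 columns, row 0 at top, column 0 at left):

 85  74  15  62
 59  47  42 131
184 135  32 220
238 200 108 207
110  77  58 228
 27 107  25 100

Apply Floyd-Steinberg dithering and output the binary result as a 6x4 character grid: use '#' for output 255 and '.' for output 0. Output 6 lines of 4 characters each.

(0,0): OLD=85 → NEW=0, ERR=85
(0,1): OLD=1779/16 → NEW=0, ERR=1779/16
(0,2): OLD=16293/256 → NEW=0, ERR=16293/256
(0,3): OLD=368003/4096 → NEW=0, ERR=368003/4096
(1,0): OLD=27241/256 → NEW=0, ERR=27241/256
(1,1): OLD=298079/2048 → NEW=255, ERR=-224161/2048
(1,2): OLD=2477131/65536 → NEW=0, ERR=2477131/65536
(1,3): OLD=188314621/1048576 → NEW=255, ERR=-79072259/1048576
(2,0): OLD=6446469/32768 → NEW=255, ERR=-1909371/32768
(2,1): OLD=93365895/1048576 → NEW=0, ERR=93365895/1048576
(2,2): OLD=129576931/2097152 → NEW=0, ERR=129576931/2097152
(2,3): OLD=7577559159/33554432 → NEW=255, ERR=-978821001/33554432
(3,0): OLD=3967575733/16777216 → NEW=255, ERR=-310614347/16777216
(3,1): OLD=61114310763/268435456 → NEW=255, ERR=-7336730517/268435456
(3,2): OLD=495838555285/4294967296 → NEW=0, ERR=495838555285/4294967296
(3,3): OLD=17334729685395/68719476736 → NEW=255, ERR=-188736882285/68719476736
(4,0): OLD=425587063249/4294967296 → NEW=0, ERR=425587063249/4294967296
(4,1): OLD=4545784551539/34359738368 → NEW=255, ERR=-4215948732301/34359738368
(4,2): OLD=41971062922387/1099511627776 → NEW=0, ERR=41971062922387/1099511627776
(4,3): OLD=4416651578153717/17592186044416 → NEW=255, ERR=-69355863172363/17592186044416
(5,0): OLD=19219043308033/549755813888 → NEW=0, ERR=19219043308033/549755813888
(5,1): OLD=1711742192855719/17592186044416 → NEW=0, ERR=1711742192855719/17592186044416
(5,2): OLD=625316295659131/8796093022208 → NEW=0, ERR=625316295659131/8796093022208
(5,3): OLD=37226683501189811/281474976710656 → NEW=255, ERR=-34549435560027469/281474976710656
Row 0: ....
Row 1: .#.#
Row 2: #..#
Row 3: ##.#
Row 4: .#.#
Row 5: ...#

Answer: ....
.#.#
#..#
##.#
.#.#
...#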